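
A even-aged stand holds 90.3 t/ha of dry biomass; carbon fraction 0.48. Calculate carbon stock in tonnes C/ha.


Formula: Carbon Stock = Biomass * Carbon Fraction
C = 90.3 t/ha * 0.48
C = 43.3 t C/ha

43.3


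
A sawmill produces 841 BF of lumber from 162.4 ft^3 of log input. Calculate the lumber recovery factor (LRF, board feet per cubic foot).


Formula: LRF = Lumber Output (BF) / Log Input (ft^3)
LRF = 841 BF / 162.4 ft^3
LRF = 5.18 BF/ft^3

5.18


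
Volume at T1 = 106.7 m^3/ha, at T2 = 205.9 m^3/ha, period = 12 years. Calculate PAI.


Formula: PAI = (V_T2 - V_T1) / (T2 - T1)
Volume increment = 205.9 - 106.7 = 99.2 m^3/ha
PAI = 99.2 / 12 = 8.27 m^3/ha/year

8.27


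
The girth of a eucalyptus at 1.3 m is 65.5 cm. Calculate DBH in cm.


Formula: DBH = C / pi
DBH = 65.5 / pi
pi = 3.14159...
DBH = 20.8 cm

20.8


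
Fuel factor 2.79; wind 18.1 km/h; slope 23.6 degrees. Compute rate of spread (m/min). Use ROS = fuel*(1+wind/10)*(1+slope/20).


Formula: ROS = fuel * (1 + wind/10) * (1 + slope/20)
Wind factor = 1 + 18.1/10 = 2.81
Slope factor = 1 + 23.6/20 = 2.18
ROS = 2.79 * 2.81 * 2.18 = 17.09 m/min

17.09


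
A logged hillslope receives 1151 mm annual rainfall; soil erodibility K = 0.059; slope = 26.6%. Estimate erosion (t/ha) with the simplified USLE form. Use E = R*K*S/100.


Formula: E = R * K * S / 100  (simplified USLE)
R * K = 1151 * 0.059 = 67.909
E = 67.909 * 26.6 / 100 = 18.06 t/ha

18.06


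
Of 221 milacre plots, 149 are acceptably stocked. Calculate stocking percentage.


Formula: Stocking % = stocked plots / total plots * 100
Stocking = 149 / 221 * 100
Stocking = 0.6742 * 100 = 67.4%

67.4


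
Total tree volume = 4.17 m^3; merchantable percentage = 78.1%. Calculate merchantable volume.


Formula: MV = V_total * (merchantable_pct / 100)
Merchantable fraction = 78.1% / 100 = 0.781
MV = 4.17 m^3 * 0.781 = 3.257 m^3

3.257


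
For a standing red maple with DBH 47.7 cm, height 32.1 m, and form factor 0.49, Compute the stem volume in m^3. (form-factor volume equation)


Formula: V = pi * (DBH/200)^2 * H * ff
Radius = DBH/200 = 47.7/200 = 0.2385 m
Radius^2 = 0.2385^2 = 0.05688225 m^2
V = pi * 0.05688225 * 32.1 * 0.49
V = 2.811 m^3

2.811


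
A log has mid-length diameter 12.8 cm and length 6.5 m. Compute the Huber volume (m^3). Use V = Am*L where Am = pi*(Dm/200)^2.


Huber: V = Am * L,  Am = pi*(Dm/200)^2
Am = pi*(12.8/200)^2 = 0.012868 m^2
V = 0.012868*6.5 = 0.0836 m^3

0.0836


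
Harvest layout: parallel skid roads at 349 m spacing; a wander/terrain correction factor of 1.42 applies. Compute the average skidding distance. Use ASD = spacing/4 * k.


Formula: ASD = (spacing / 4) * correction
Uncorrected distance = spacing / 4 = 349 / 4 = 87.25 m
ASD = 87.25 * 1.42 = 124 m

124


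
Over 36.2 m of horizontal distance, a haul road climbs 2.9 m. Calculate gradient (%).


Formula: Gradient = rise / run * 100
Gradient = 2.9 / 36.2 * 100 = 8.0%

8.0


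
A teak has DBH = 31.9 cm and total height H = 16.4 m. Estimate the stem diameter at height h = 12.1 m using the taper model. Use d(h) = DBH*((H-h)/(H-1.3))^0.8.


Taper: d(h) = DBH * ((H - h) / (H - 1.3))^0.8
Numerator = H - h = 16.4 - 12.1 = 4.3 m
Denominator = H - 1.3 = 16.4 - 1.3 = 15.1 m
Ratio = 4.3 / 15.1 = 0.28477
d = 31.9 * 0.28477^0.8 = 11.7 cm

11.7


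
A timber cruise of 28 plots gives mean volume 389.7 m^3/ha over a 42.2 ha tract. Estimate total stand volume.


Formula: Total Volume = Mean Volume per ha * Total Area
Total Volume = 389.7 m^3/ha * 42.2 ha
Total Volume = 16445 m^3

16445


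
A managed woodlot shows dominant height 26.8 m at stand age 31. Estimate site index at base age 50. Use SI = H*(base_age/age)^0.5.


Formula: SI = H_dom * (base_age / age)^0.5
Age ratio = 50 / 31 = 1.6129
sqrt(age_ratio) = 1.27
SI = 26.8 * 1.27 = 34.0 m

34.0


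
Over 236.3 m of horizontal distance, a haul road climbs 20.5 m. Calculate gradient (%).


Formula: Gradient = rise / run * 100
Gradient = 20.5 / 236.3 * 100 = 8.7%

8.7


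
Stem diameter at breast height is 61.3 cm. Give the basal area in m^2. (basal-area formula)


Formula: BA = pi * (DBH/2)^2 / 10000  (cm^2 to m^2)
Radius = DBH/2 = 61.3/2 = 30.65 cm
BA = pi * 30.65^2 / 10000
   = 2951.2828 cm^2 / 10000
   = 0.2951 m^2

0.2951


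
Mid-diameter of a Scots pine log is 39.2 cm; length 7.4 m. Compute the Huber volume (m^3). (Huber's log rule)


Huber: V = Am * L,  Am = pi*(Dm/200)^2
Am = pi*(39.2/200)^2 = 0.120687 m^2
V = 0.120687*7.4 = 0.8931 m^3

0.8931


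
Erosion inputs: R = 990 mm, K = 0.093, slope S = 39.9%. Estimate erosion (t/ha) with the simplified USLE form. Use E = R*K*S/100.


Formula: E = R * K * S / 100  (simplified USLE)
R * K = 990 * 0.093 = 92.07
E = 92.07 * 39.9 / 100 = 36.74 t/ha

36.74


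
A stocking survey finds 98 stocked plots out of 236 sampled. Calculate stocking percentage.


Formula: Stocking % = stocked plots / total plots * 100
Stocking = 98 / 236 * 100
Stocking = 0.4153 * 100 = 41.5%

41.5


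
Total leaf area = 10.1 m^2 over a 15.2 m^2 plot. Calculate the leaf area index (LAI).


Formula: LAI = total leaf area / ground area  (dimensionless)
LAI = 10.1 m^2 / 15.2 m^2
LAI = 0.66

0.66


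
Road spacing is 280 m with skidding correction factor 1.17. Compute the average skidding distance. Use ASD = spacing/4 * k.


Formula: ASD = (spacing / 4) * correction
Uncorrected distance = spacing / 4 = 280 / 4 = 70 m
ASD = 70 * 1.17 = 82 m

82


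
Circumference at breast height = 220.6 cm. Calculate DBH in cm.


Formula: DBH = C / pi
DBH = 220.6 / pi
pi = 3.14159...
DBH = 70.2 cm

70.2


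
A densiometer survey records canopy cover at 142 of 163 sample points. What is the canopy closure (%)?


Formula: Canopy closure = covered points / total points * 100
Closure = 142 / 163 * 100
Closure = 0.8712 * 100 = 87.1%

87.1


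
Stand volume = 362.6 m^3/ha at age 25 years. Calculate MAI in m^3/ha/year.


Formula: MAI = Total Volume / Stand Age
MAI = 362.6 m^3/ha / 25 years
MAI = 14.5 m^3/ha/year

14.5


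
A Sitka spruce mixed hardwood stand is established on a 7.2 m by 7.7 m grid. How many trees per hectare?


Formula: TPH = 10000 m^2/ha / (spacing_x * spacing_y)
Area per tree = 7.2 m * 7.7 m = 55.44 m^2
TPH = 10000 / 55.44 = 180 trees/ha

180


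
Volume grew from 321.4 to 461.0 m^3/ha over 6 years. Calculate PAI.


Formula: PAI = (V_T2 - V_T1) / (T2 - T1)
Volume increment = 461.0 - 321.4 = 139.6 m^3/ha
PAI = 139.6 / 6 = 23.27 m^3/ha/year

23.27


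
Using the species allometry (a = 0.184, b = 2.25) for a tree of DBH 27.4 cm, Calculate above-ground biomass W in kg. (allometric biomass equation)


Formula: W = a * DBH^b  (allometric power law)
DBH^b = 27.4^2.25 = 1717.6662
W = 0.184 * 1717.6662 = 316.1 kg

316.1


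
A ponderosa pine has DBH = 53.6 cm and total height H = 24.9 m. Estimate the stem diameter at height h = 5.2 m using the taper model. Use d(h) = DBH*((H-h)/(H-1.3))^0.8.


Taper: d(h) = DBH * ((H - h) / (H - 1.3))^0.8
Numerator = H - h = 24.9 - 5.2 = 19.7 m
Denominator = H - 1.3 = 24.9 - 1.3 = 23.6 m
Ratio = 19.7 / 23.6 = 0.83475
d = 53.6 * 0.83475^0.8 = 46.4 cm

46.4


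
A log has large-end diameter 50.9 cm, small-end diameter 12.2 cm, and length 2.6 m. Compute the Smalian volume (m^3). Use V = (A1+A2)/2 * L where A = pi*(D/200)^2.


Smalian: V = (A1 + A2)/2 * L,  A = pi*(D/200)^2
A1 = pi*(50.9/200)^2 = 0.203482 m^2
A2 = pi*(12.2/200)^2 = 0.01169 m^2
V = (0.203482+0.01169)/2*2.6 = 0.2797 m^3

0.2797


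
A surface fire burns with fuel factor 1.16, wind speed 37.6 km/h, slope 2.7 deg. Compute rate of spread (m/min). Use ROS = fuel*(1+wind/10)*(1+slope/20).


Formula: ROS = fuel * (1 + wind/10) * (1 + slope/20)
Wind factor = 1 + 37.6/10 = 4.76
Slope factor = 1 + 2.7/20 = 1.135
ROS = 1.16 * 4.76 * 1.135 = 6.27 m/min

6.27


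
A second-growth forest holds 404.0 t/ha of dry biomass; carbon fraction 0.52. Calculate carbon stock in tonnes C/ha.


Formula: Carbon Stock = Biomass * Carbon Fraction
C = 404.0 t/ha * 0.52
C = 210.1 t C/ha

210.1


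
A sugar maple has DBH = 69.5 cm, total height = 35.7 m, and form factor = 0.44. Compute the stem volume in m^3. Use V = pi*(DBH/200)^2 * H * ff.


Formula: V = pi * (DBH/200)^2 * H * ff
Radius = DBH/200 = 69.5/200 = 0.3475 m
Radius^2 = 0.3475^2 = 0.12075625 m^2
V = pi * 0.12075625 * 35.7 * 0.44
V = 5.959 m^3

5.959


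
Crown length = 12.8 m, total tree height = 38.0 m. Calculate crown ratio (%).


Formula: Crown Ratio = (Crown Length / Total Height) * 100
CR = (12.8 m / 38.0 m) * 100
CR = 0.3368 * 100 = 33.7%

33.7


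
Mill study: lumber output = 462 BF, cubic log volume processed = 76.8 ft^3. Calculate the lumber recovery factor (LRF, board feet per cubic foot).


Formula: LRF = Lumber Output (BF) / Log Input (ft^3)
LRF = 462 BF / 76.8 ft^3
LRF = 6.02 BF/ft^3

6.02


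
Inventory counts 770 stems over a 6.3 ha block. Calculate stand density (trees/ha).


Formula: Stand Density = N_trees / Area_ha
Density = 770 trees / 6.3 ha
Density = 122 trees/ha

122


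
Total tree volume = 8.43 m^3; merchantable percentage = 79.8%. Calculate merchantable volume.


Formula: MV = V_total * (merchantable_pct / 100)
Merchantable fraction = 79.8% / 100 = 0.798
MV = 8.43 m^3 * 0.798 = 6.727 m^3

6.727


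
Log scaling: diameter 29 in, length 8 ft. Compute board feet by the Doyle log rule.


Doyle: BF = (D - 4)^2 * L / 16
Adjusted diameter = 29 - 4 = 25 in
(D-4)^2 = 25^2 = 625
BF = 625 * 8 / 16 = 313 BF

313


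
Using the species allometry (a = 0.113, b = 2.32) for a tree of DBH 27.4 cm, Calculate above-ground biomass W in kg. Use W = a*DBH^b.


Formula: W = a * DBH^b  (allometric power law)
DBH^b = 27.4^2.32 = 2165.6153
W = 0.113 * 2165.6153 = 244.7 kg

244.7


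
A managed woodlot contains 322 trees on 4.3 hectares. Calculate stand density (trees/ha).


Formula: Stand Density = N_trees / Area_ha
Density = 322 trees / 4.3 ha
Density = 75 trees/ha

75


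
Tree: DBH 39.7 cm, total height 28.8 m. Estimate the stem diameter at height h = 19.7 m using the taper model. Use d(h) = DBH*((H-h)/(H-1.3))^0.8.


Taper: d(h) = DBH * ((H - h) / (H - 1.3))^0.8
Numerator = H - h = 28.8 - 19.7 = 9.1 m
Denominator = H - 1.3 = 28.8 - 1.3 = 27.5 m
Ratio = 9.1 / 27.5 = 0.33091
d = 39.7 * 0.33091^0.8 = 16.4 cm

16.4


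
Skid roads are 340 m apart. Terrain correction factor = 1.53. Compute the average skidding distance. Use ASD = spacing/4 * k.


Formula: ASD = (spacing / 4) * correction
Uncorrected distance = spacing / 4 = 340 / 4 = 85 m
ASD = 85 * 1.53 = 130 m

130


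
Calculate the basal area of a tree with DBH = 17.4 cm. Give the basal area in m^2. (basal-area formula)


Formula: BA = pi * (DBH/2)^2 / 10000  (cm^2 to m^2)
Radius = DBH/2 = 17.4/2 = 8.7 cm
BA = pi * 8.7^2 / 10000
   = 237.7871 cm^2 / 10000
   = 0.0238 m^2

0.0238


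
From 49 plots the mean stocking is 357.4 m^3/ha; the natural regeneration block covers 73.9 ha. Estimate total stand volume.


Formula: Total Volume = Mean Volume per ha * Total Area
Total Volume = 357.4 m^3/ha * 73.9 ha
Total Volume = 26412 m^3

26412


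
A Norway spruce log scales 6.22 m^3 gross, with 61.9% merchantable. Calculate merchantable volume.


Formula: MV = V_total * (merchantable_pct / 100)
Merchantable fraction = 61.9% / 100 = 0.619
MV = 6.22 m^3 * 0.619 = 3.85 m^3

3.85


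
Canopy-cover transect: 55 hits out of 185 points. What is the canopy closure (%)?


Formula: Canopy closure = covered points / total points * 100
Closure = 55 / 185 * 100
Closure = 0.2973 * 100 = 29.7%

29.7


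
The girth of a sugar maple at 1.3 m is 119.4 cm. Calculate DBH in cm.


Formula: DBH = C / pi
DBH = 119.4 / pi
pi = 3.14159...
DBH = 38.0 cm

38.0


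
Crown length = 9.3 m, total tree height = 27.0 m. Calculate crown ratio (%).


Formula: Crown Ratio = (Crown Length / Total Height) * 100
CR = (9.3 m / 27.0 m) * 100
CR = 0.3444 * 100 = 34.4%

34.4


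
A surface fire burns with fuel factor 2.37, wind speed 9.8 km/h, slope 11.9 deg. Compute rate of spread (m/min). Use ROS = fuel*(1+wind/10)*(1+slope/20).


Formula: ROS = fuel * (1 + wind/10) * (1 + slope/20)
Wind factor = 1 + 9.8/10 = 1.98
Slope factor = 1 + 11.9/20 = 1.595
ROS = 2.37 * 1.98 * 1.595 = 7.48 m/min

7.48


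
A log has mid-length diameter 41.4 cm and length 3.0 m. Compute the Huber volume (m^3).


Huber: V = Am * L,  Am = pi*(Dm/200)^2
Am = pi*(41.4/200)^2 = 0.134614 m^2
V = 0.134614*3.0 = 0.4038 m^3

0.4038


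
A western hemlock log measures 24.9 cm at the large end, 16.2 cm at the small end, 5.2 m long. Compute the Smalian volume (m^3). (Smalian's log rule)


Smalian: V = (A1 + A2)/2 * L,  A = pi*(D/200)^2
A1 = pi*(24.9/200)^2 = 0.048695 m^2
A2 = pi*(16.2/200)^2 = 0.020612 m^2
V = (0.048695+0.020612)/2*5.2 = 0.1802 m^3

0.1802


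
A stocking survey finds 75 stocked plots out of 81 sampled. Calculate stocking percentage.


Formula: Stocking % = stocked plots / total plots * 100
Stocking = 75 / 81 * 100
Stocking = 0.9259 * 100 = 92.6%

92.6


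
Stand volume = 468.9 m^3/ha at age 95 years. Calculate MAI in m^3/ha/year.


Formula: MAI = Total Volume / Stand Age
MAI = 468.9 m^3/ha / 95 years
MAI = 4.94 m^3/ha/year

4.94


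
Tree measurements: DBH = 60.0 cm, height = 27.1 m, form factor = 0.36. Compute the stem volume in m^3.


Formula: V = pi * (DBH/200)^2 * H * ff
Radius = DBH/200 = 60.0/200 = 0.3 m
Radius^2 = 0.3^2 = 0.09 m^2
V = pi * 0.09 * 27.1 * 0.36
V = 2.758 m^3

2.758


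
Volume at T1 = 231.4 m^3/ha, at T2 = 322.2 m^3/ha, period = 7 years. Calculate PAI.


Formula: PAI = (V_T2 - V_T1) / (T2 - T1)
Volume increment = 322.2 - 231.4 = 90.8 m^3/ha
PAI = 90.8 / 7 = 12.97 m^3/ha/year

12.97


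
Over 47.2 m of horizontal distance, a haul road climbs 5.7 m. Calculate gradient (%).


Formula: Gradient = rise / run * 100
Gradient = 5.7 / 47.2 * 100 = 12.1%

12.1


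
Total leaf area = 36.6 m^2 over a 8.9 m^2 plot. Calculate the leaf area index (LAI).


Formula: LAI = total leaf area / ground area  (dimensionless)
LAI = 36.6 m^2 / 8.9 m^2
LAI = 4.11

4.11


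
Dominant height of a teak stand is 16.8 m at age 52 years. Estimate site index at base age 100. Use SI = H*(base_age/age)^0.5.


Formula: SI = H_dom * (base_age / age)^0.5
Age ratio = 100 / 52 = 1.92308
sqrt(age_ratio) = 1.38675
SI = 16.8 * 1.38675 = 23.3 m

23.3


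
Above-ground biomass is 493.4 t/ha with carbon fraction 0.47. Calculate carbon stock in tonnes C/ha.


Formula: Carbon Stock = Biomass * Carbon Fraction
C = 493.4 t/ha * 0.47
C = 231.9 t C/ha

231.9


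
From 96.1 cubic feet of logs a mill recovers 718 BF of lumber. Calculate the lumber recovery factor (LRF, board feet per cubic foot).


Formula: LRF = Lumber Output (BF) / Log Input (ft^3)
LRF = 718 BF / 96.1 ft^3
LRF = 7.47 BF/ft^3

7.47


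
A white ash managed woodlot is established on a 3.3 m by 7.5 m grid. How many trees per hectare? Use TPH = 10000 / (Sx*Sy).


Formula: TPH = 10000 m^2/ha / (spacing_x * spacing_y)
Area per tree = 3.3 m * 7.5 m = 24.75 m^2
TPH = 10000 / 24.75 = 404 trees/ha

404


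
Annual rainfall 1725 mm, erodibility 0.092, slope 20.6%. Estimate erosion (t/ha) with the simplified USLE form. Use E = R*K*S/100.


Formula: E = R * K * S / 100  (simplified USLE)
R * K = 1725 * 0.092 = 158.7
E = 158.7 * 20.6 / 100 = 32.69 t/ha

32.69


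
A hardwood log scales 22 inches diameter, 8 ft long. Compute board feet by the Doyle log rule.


Doyle: BF = (D - 4)^2 * L / 16
Adjusted diameter = 22 - 4 = 18 in
(D-4)^2 = 18^2 = 324
BF = 324 * 8 / 16 = 162 BF

162


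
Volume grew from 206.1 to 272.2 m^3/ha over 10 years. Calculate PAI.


Formula: PAI = (V_T2 - V_T1) / (T2 - T1)
Volume increment = 272.2 - 206.1 = 66.1 m^3/ha
PAI = 66.1 / 10 = 6.61 m^3/ha/year

6.61


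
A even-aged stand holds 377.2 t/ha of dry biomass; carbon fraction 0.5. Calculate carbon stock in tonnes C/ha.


Formula: Carbon Stock = Biomass * Carbon Fraction
C = 377.2 t/ha * 0.5
C = 188.6 t C/ha

188.6


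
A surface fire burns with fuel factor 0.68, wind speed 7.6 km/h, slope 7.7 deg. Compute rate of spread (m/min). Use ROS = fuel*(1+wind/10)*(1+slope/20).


Formula: ROS = fuel * (1 + wind/10) * (1 + slope/20)
Wind factor = 1 + 7.6/10 = 1.76
Slope factor = 1 + 7.7/20 = 1.385
ROS = 0.68 * 1.76 * 1.385 = 1.66 m/min

1.66


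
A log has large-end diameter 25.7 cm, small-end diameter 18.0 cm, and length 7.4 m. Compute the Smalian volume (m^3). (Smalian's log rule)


Smalian: V = (A1 + A2)/2 * L,  A = pi*(D/200)^2
A1 = pi*(25.7/200)^2 = 0.051875 m^2
A2 = pi*(18.0/200)^2 = 0.025447 m^2
V = (0.051875+0.025447)/2*7.4 = 0.2861 m^3

0.2861


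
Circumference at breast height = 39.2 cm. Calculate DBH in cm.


Formula: DBH = C / pi
DBH = 39.2 / pi
pi = 3.14159...
DBH = 12.5 cm

12.5


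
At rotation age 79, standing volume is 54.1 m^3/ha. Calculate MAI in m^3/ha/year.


Formula: MAI = Total Volume / Stand Age
MAI = 54.1 m^3/ha / 79 years
MAI = 0.68 m^3/ha/year

0.68


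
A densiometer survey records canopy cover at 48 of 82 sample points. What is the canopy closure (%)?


Formula: Canopy closure = covered points / total points * 100
Closure = 48 / 82 * 100
Closure = 0.5854 * 100 = 58.5%

58.5


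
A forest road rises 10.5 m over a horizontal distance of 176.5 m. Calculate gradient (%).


Formula: Gradient = rise / run * 100
Gradient = 10.5 / 176.5 * 100 = 5.9%

5.9


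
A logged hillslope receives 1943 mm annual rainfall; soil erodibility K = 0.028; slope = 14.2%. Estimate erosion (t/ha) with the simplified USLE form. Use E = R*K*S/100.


Formula: E = R * K * S / 100  (simplified USLE)
R * K = 1943 * 0.028 = 54.404
E = 54.404 * 14.2 / 100 = 7.73 t/ha

7.73


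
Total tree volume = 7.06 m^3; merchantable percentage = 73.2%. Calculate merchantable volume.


Formula: MV = V_total * (merchantable_pct / 100)
Merchantable fraction = 73.2% / 100 = 0.732
MV = 7.06 m^3 * 0.732 = 5.168 m^3

5.168


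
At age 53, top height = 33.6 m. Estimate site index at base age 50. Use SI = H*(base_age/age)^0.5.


Formula: SI = H_dom * (base_age / age)^0.5
Age ratio = 50 / 53 = 0.9434
sqrt(age_ratio) = 0.97129
SI = 33.6 * 0.97129 = 32.6 m

32.6


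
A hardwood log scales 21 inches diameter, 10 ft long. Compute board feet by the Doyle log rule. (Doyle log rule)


Doyle: BF = (D - 4)^2 * L / 16
Adjusted diameter = 21 - 4 = 17 in
(D-4)^2 = 17^2 = 289
BF = 289 * 10 / 16 = 181 BF

181


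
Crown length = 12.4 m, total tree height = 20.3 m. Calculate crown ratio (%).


Formula: Crown Ratio = (Crown Length / Total Height) * 100
CR = (12.4 m / 20.3 m) * 100
CR = 0.6108 * 100 = 61.1%

61.1


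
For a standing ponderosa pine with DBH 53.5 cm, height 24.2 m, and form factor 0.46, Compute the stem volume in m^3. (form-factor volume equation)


Formula: V = pi * (DBH/200)^2 * H * ff
Radius = DBH/200 = 53.5/200 = 0.2675 m
Radius^2 = 0.2675^2 = 0.07155625 m^2
V = pi * 0.07155625 * 24.2 * 0.46
V = 2.502 m^3

2.502


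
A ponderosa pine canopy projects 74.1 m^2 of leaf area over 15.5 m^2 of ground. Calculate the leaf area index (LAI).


Formula: LAI = total leaf area / ground area  (dimensionless)
LAI = 74.1 m^2 / 15.5 m^2
LAI = 4.78

4.78


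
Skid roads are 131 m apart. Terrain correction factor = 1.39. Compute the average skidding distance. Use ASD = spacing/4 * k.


Formula: ASD = (spacing / 4) * correction
Uncorrected distance = spacing / 4 = 131 / 4 = 32.75 m
ASD = 32.75 * 1.39 = 46 m

46


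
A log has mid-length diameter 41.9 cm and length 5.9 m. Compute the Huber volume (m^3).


Huber: V = Am * L,  Am = pi*(Dm/200)^2
Am = pi*(41.9/200)^2 = 0.137885 m^2
V = 0.137885*5.9 = 0.8135 m^3

0.8135


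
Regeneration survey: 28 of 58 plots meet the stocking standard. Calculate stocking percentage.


Formula: Stocking % = stocked plots / total plots * 100
Stocking = 28 / 58 * 100
Stocking = 0.4828 * 100 = 48.3%

48.3


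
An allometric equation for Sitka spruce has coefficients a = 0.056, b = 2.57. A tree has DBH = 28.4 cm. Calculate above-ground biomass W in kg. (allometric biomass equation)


Formula: W = a * DBH^b  (allometric power law)
DBH^b = 28.4^2.57 = 5432.8552
W = 0.056 * 5432.8552 = 304.2 kg

304.2


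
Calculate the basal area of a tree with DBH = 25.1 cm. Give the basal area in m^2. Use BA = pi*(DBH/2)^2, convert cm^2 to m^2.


Formula: BA = pi * (DBH/2)^2 / 10000  (cm^2 to m^2)
Radius = DBH/2 = 25.1/2 = 12.55 cm
BA = pi * 12.55^2 / 10000
   = 494.8087 cm^2 / 10000
   = 0.0495 m^2

0.0495


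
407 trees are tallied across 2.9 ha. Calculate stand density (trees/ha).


Formula: Stand Density = N_trees / Area_ha
Density = 407 trees / 2.9 ha
Density = 140 trees/ha

140


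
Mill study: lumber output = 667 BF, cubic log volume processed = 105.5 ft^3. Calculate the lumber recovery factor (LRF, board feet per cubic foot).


Formula: LRF = Lumber Output (BF) / Log Input (ft^3)
LRF = 667 BF / 105.5 ft^3
LRF = 6.32 BF/ft^3

6.32


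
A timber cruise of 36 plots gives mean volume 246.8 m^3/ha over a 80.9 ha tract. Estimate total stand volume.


Formula: Total Volume = Mean Volume per ha * Total Area
Total Volume = 246.8 m^3/ha * 80.9 ha
Total Volume = 19966 m^3

19966


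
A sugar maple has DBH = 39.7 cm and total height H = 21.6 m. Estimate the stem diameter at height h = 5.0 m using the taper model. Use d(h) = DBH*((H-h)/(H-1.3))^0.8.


Taper: d(h) = DBH * ((H - h) / (H - 1.3))^0.8
Numerator = H - h = 21.6 - 5.0 = 16.6 m
Denominator = H - 1.3 = 21.6 - 1.3 = 20.3 m
Ratio = 16.6 / 20.3 = 0.81773
d = 39.7 * 0.81773^0.8 = 33.8 cm

33.8


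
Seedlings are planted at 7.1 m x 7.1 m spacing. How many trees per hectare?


Formula: TPH = 10000 m^2/ha / (spacing_x * spacing_y)
Area per tree = 7.1 m * 7.1 m = 50.41 m^2
TPH = 10000 / 50.41 = 198 trees/ha

198


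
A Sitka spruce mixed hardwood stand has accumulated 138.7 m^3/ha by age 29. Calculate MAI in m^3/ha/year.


Formula: MAI = Total Volume / Stand Age
MAI = 138.7 m^3/ha / 29 years
MAI = 4.78 m^3/ha/year

4.78


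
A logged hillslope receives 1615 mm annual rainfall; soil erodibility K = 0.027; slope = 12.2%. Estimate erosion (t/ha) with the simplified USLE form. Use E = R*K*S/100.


Formula: E = R * K * S / 100  (simplified USLE)
R * K = 1615 * 0.027 = 43.605
E = 43.605 * 12.2 / 100 = 5.32 t/ha

5.32


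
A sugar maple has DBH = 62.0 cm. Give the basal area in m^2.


Formula: BA = pi * (DBH/2)^2 / 10000  (cm^2 to m^2)
Radius = DBH/2 = 62.0/2 = 31.0 cm
BA = pi * 31.0^2 / 10000
   = 3019.0705 cm^2 / 10000
   = 0.3019 m^2

0.3019


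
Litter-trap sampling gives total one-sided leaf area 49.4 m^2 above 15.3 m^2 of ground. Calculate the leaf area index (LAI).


Formula: LAI = total leaf area / ground area  (dimensionless)
LAI = 49.4 m^2 / 15.3 m^2
LAI = 3.23

3.23


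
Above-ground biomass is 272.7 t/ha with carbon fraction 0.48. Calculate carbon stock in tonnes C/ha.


Formula: Carbon Stock = Biomass * Carbon Fraction
C = 272.7 t/ha * 0.48
C = 130.9 t C/ha

130.9


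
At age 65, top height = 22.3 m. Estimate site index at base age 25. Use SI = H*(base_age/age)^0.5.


Formula: SI = H_dom * (base_age / age)^0.5
Age ratio = 25 / 65 = 0.38462
sqrt(age_ratio) = 0.62017
SI = 22.3 * 0.62017 = 13.8 m

13.8


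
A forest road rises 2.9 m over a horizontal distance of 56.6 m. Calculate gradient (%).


Formula: Gradient = rise / run * 100
Gradient = 2.9 / 56.6 * 100 = 5.1%

5.1


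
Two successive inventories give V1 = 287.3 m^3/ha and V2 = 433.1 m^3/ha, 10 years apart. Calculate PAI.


Formula: PAI = (V_T2 - V_T1) / (T2 - T1)
Volume increment = 433.1 - 287.3 = 145.8 m^3/ha
PAI = 145.8 / 10 = 14.58 m^3/ha/year

14.58


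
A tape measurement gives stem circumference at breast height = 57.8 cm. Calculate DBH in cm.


Formula: DBH = C / pi
DBH = 57.8 / pi
pi = 3.14159...
DBH = 18.4 cm

18.4


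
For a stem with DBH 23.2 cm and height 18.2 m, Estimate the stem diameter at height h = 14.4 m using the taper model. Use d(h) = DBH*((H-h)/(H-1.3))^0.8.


Taper: d(h) = DBH * ((H - h) / (H - 1.3))^0.8
Numerator = H - h = 18.2 - 14.4 = 3.8 m
Denominator = H - 1.3 = 18.2 - 1.3 = 16.9 m
Ratio = 3.8 / 16.9 = 0.22485
d = 23.2 * 0.22485^0.8 = 7.0 cm

7.0


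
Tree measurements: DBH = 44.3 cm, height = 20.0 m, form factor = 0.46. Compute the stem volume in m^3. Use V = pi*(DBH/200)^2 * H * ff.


Formula: V = pi * (DBH/200)^2 * H * ff
Radius = DBH/200 = 44.3/200 = 0.2215 m
Radius^2 = 0.2215^2 = 0.04906225 m^2
V = pi * 0.04906225 * 20.0 * 0.46
V = 1.418 m^3

1.418


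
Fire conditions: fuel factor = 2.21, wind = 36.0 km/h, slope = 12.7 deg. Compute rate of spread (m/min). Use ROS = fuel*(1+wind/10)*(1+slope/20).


Formula: ROS = fuel * (1 + wind/10) * (1 + slope/20)
Wind factor = 1 + 36.0/10 = 4.6
Slope factor = 1 + 12.7/20 = 1.635
ROS = 2.21 * 4.6 * 1.635 = 16.62 m/min

16.62


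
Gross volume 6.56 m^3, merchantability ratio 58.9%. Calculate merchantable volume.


Formula: MV = V_total * (merchantable_pct / 100)
Merchantable fraction = 58.9% / 100 = 0.589
MV = 6.56 m^3 * 0.589 = 3.864 m^3

3.864


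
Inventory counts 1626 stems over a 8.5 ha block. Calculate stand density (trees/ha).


Formula: Stand Density = N_trees / Area_ha
Density = 1626 trees / 8.5 ha
Density = 191 trees/ha

191


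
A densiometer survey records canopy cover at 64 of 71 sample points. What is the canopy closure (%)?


Formula: Canopy closure = covered points / total points * 100
Closure = 64 / 71 * 100
Closure = 0.9014 * 100 = 90.1%

90.1


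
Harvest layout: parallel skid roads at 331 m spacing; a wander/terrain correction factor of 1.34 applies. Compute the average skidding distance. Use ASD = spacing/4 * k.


Formula: ASD = (spacing / 4) * correction
Uncorrected distance = spacing / 4 = 331 / 4 = 82.75 m
ASD = 82.75 * 1.34 = 111 m

111


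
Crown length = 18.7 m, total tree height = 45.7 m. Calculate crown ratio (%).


Formula: Crown Ratio = (Crown Length / Total Height) * 100
CR = (18.7 m / 45.7 m) * 100
CR = 0.4092 * 100 = 40.9%

40.9


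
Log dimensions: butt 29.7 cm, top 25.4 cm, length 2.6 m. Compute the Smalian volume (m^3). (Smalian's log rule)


Smalian: V = (A1 + A2)/2 * L,  A = pi*(D/200)^2
A1 = pi*(29.7/200)^2 = 0.069279 m^2
A2 = pi*(25.4/200)^2 = 0.050671 m^2
V = (0.069279+0.050671)/2*2.6 = 0.1559 m^3

0.1559


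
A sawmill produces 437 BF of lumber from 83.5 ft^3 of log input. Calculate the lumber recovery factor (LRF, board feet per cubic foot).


Formula: LRF = Lumber Output (BF) / Log Input (ft^3)
LRF = 437 BF / 83.5 ft^3
LRF = 5.23 BF/ft^3

5.23


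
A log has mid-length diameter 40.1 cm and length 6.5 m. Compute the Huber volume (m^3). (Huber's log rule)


Huber: V = Am * L,  Am = pi*(Dm/200)^2
Am = pi*(40.1/200)^2 = 0.126293 m^2
V = 0.126293*6.5 = 0.8209 m^3

0.8209


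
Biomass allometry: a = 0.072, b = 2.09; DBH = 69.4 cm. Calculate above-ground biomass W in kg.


Formula: W = a * DBH^b  (allometric power law)
DBH^b = 69.4^2.09 = 7054.0948
W = 0.072 * 7054.0948 = 507.9 kg

507.9


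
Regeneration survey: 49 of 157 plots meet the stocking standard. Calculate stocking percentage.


Formula: Stocking % = stocked plots / total plots * 100
Stocking = 49 / 157 * 100
Stocking = 0.3121 * 100 = 31.2%

31.2


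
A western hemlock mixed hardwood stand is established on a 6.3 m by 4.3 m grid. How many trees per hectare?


Formula: TPH = 10000 m^2/ha / (spacing_x * spacing_y)
Area per tree = 6.3 m * 4.3 m = 27.09 m^2
TPH = 10000 / 27.09 = 369 trees/ha

369


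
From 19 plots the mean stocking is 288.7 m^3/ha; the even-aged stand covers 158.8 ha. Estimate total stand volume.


Formula: Total Volume = Mean Volume per ha * Total Area
Total Volume = 288.7 m^3/ha * 158.8 ha
Total Volume = 45846 m^3

45846


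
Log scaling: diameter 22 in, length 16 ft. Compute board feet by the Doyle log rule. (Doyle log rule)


Doyle: BF = (D - 4)^2 * L / 16
Adjusted diameter = 22 - 4 = 18 in
(D-4)^2 = 18^2 = 324
BF = 324 * 16 / 16 = 324 BF

324


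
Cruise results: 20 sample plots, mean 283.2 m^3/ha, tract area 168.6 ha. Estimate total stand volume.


Formula: Total Volume = Mean Volume per ha * Total Area
Total Volume = 283.2 m^3/ha * 168.6 ha
Total Volume = 47748 m^3

47748


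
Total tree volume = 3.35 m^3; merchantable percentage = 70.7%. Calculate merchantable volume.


Formula: MV = V_total * (merchantable_pct / 100)
Merchantable fraction = 70.7% / 100 = 0.707
MV = 3.35 m^3 * 0.707 = 2.368 m^3

2.368


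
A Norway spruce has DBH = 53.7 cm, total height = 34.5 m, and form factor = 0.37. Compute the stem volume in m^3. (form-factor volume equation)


Formula: V = pi * (DBH/200)^2 * H * ff
Radius = DBH/200 = 53.7/200 = 0.2685 m
Radius^2 = 0.2685^2 = 0.07209225 m^2
V = pi * 0.07209225 * 34.5 * 0.37
V = 2.891 m^3

2.891


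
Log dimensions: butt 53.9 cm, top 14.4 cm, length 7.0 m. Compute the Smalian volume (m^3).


Smalian: V = (A1 + A2)/2 * L,  A = pi*(D/200)^2
A1 = pi*(53.9/200)^2 = 0.228175 m^2
A2 = pi*(14.4/200)^2 = 0.016286 m^2
V = (0.228175+0.016286)/2*7.0 = 0.8556 m^3

0.8556


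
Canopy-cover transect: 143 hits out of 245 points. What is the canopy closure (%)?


Formula: Canopy closure = covered points / total points * 100
Closure = 143 / 245 * 100
Closure = 0.5837 * 100 = 58.4%

58.4


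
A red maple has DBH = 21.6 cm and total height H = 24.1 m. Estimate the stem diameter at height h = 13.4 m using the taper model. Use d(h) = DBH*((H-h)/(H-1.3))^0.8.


Taper: d(h) = DBH * ((H - h) / (H - 1.3))^0.8
Numerator = H - h = 24.1 - 13.4 = 10.7 m
Denominator = H - 1.3 = 24.1 - 1.3 = 22.8 m
Ratio = 10.7 / 22.8 = 0.4693
d = 21.6 * 0.4693^0.8 = 11.8 cm

11.8


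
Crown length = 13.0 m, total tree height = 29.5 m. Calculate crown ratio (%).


Formula: Crown Ratio = (Crown Length / Total Height) * 100
CR = (13.0 m / 29.5 m) * 100
CR = 0.4407 * 100 = 44.1%

44.1


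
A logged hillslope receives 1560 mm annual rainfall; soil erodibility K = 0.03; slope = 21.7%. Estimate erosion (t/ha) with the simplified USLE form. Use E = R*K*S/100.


Formula: E = R * K * S / 100  (simplified USLE)
R * K = 1560 * 0.03 = 46.8
E = 46.8 * 21.7 / 100 = 10.16 t/ha

10.16


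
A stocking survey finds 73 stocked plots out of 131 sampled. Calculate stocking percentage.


Formula: Stocking % = stocked plots / total plots * 100
Stocking = 73 / 131 * 100
Stocking = 0.5573 * 100 = 55.7%

55.7


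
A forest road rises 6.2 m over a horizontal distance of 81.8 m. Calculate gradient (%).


Formula: Gradient = rise / run * 100
Gradient = 6.2 / 81.8 * 100 = 7.6%

7.6


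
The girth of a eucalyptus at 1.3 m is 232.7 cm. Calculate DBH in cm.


Formula: DBH = C / pi
DBH = 232.7 / pi
pi = 3.14159...
DBH = 74.1 cm

74.1


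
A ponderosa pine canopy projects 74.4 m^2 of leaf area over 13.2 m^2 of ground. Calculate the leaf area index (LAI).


Formula: LAI = total leaf area / ground area  (dimensionless)
LAI = 74.4 m^2 / 13.2 m^2
LAI = 5.64

5.64


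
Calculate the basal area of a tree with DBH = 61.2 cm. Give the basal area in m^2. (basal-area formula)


Formula: BA = pi * (DBH/2)^2 / 10000  (cm^2 to m^2)
Radius = DBH/2 = 61.2/2 = 30.6 cm
BA = pi * 30.6^2 / 10000
   = 2941.6617 cm^2 / 10000
   = 0.2942 m^2

0.2942


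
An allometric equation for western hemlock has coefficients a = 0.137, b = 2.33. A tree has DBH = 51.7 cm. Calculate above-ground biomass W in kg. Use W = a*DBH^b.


Formula: W = a * DBH^b  (allometric power law)
DBH^b = 51.7^2.33 = 9827.2717
W = 0.137 * 9827.2717 = 1346.3 kg

1346.3


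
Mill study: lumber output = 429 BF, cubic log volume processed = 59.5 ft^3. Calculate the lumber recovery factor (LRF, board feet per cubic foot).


Formula: LRF = Lumber Output (BF) / Log Input (ft^3)
LRF = 429 BF / 59.5 ft^3
LRF = 7.21 BF/ft^3

7.21


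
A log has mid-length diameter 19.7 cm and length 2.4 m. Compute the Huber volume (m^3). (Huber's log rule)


Huber: V = Am * L,  Am = pi*(Dm/200)^2
Am = pi*(19.7/200)^2 = 0.030481 m^2
V = 0.030481*2.4 = 0.0732 m^3

0.0732


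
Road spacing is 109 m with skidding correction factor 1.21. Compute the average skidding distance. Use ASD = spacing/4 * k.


Formula: ASD = (spacing / 4) * correction
Uncorrected distance = spacing / 4 = 109 / 4 = 27.25 m
ASD = 27.25 * 1.21 = 33 m

33


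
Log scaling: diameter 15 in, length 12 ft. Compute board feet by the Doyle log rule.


Doyle: BF = (D - 4)^2 * L / 16
Adjusted diameter = 15 - 4 = 11 in
(D-4)^2 = 11^2 = 121
BF = 121 * 12 / 16 = 91 BF

91


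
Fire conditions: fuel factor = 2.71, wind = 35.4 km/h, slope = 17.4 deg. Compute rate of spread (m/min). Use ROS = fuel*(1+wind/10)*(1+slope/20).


Formula: ROS = fuel * (1 + wind/10) * (1 + slope/20)
Wind factor = 1 + 35.4/10 = 4.54
Slope factor = 1 + 17.4/20 = 1.87
ROS = 2.71 * 4.54 * 1.87 = 23.01 m/min

23.01


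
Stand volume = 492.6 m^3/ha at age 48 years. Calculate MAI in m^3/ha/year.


Formula: MAI = Total Volume / Stand Age
MAI = 492.6 m^3/ha / 48 years
MAI = 10.26 m^3/ha/year

10.26


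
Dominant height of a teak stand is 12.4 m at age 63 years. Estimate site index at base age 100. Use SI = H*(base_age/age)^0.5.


Formula: SI = H_dom * (base_age / age)^0.5
Age ratio = 100 / 63 = 1.5873
sqrt(age_ratio) = 1.25988
SI = 12.4 * 1.25988 = 15.6 m

15.6


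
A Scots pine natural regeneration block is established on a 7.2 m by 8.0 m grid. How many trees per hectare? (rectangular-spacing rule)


Formula: TPH = 10000 m^2/ha / (spacing_x * spacing_y)
Area per tree = 7.2 m * 8.0 m = 57.6 m^2
TPH = 10000 / 57.6 = 174 trees/ha

174


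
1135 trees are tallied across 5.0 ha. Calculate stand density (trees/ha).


Formula: Stand Density = N_trees / Area_ha
Density = 1135 trees / 5.0 ha
Density = 227 trees/ha

227


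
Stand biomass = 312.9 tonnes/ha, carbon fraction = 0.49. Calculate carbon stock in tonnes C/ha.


Formula: Carbon Stock = Biomass * Carbon Fraction
C = 312.9 t/ha * 0.49
C = 153.3 t C/ha

153.3


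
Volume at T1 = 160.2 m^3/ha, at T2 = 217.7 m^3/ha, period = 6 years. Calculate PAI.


Formula: PAI = (V_T2 - V_T1) / (T2 - T1)
Volume increment = 217.7 - 160.2 = 57.5 m^3/ha
PAI = 57.5 / 6 = 9.58 m^3/ha/year

9.58


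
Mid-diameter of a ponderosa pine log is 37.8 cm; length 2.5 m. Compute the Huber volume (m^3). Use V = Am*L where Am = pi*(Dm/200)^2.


Huber: V = Am * L,  Am = pi*(Dm/200)^2
Am = pi*(37.8/200)^2 = 0.112221 m^2
V = 0.112221*2.5 = 0.2806 m^3

0.2806


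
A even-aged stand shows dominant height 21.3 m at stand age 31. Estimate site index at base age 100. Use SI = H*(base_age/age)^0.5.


Formula: SI = H_dom * (base_age / age)^0.5
Age ratio = 100 / 31 = 3.22581
sqrt(age_ratio) = 1.79605
SI = 21.3 * 1.79605 = 38.3 m

38.3


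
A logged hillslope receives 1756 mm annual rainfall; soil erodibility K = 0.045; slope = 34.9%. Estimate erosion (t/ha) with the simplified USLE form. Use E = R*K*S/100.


Formula: E = R * K * S / 100  (simplified USLE)
R * K = 1756 * 0.045 = 79.02
E = 79.02 * 34.9 / 100 = 27.58 t/ha

27.58


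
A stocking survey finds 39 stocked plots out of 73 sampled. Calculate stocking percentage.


Formula: Stocking % = stocked plots / total plots * 100
Stocking = 39 / 73 * 100
Stocking = 0.5342 * 100 = 53.4%

53.4


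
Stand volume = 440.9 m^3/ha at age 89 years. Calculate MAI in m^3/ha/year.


Formula: MAI = Total Volume / Stand Age
MAI = 440.9 m^3/ha / 89 years
MAI = 4.95 m^3/ha/year

4.95


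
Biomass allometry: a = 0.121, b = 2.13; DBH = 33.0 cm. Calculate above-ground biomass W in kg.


Formula: W = a * DBH^b  (allometric power law)
DBH^b = 33.0^2.13 = 1715.6737
W = 0.121 * 1715.6737 = 207.6 kg

207.6


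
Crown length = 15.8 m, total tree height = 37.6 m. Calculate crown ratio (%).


Formula: Crown Ratio = (Crown Length / Total Height) * 100
CR = (15.8 m / 37.6 m) * 100
CR = 0.4202 * 100 = 42.0%

42.0


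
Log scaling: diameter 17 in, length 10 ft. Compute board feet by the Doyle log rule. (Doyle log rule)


Doyle: BF = (D - 4)^2 * L / 16
Adjusted diameter = 17 - 4 = 13 in
(D-4)^2 = 13^2 = 169
BF = 169 * 10 / 16 = 106 BF

106


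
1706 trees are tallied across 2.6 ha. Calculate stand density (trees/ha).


Formula: Stand Density = N_trees / Area_ha
Density = 1706 trees / 2.6 ha
Density = 656 trees/ha

656


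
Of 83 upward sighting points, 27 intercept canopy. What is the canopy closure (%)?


Formula: Canopy closure = covered points / total points * 100
Closure = 27 / 83 * 100
Closure = 0.3253 * 100 = 32.5%

32.5


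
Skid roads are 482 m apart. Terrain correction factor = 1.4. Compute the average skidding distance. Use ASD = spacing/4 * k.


Formula: ASD = (spacing / 4) * correction
Uncorrected distance = spacing / 4 = 482 / 4 = 120.5 m
ASD = 120.5 * 1.4 = 169 m

169


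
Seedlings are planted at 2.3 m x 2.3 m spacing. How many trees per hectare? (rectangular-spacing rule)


Formula: TPH = 10000 m^2/ha / (spacing_x * spacing_y)
Area per tree = 2.3 m * 2.3 m = 5.29 m^2
TPH = 10000 / 5.29 = 1890 trees/ha

1890


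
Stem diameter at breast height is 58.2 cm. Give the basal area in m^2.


Formula: BA = pi * (DBH/2)^2 / 10000  (cm^2 to m^2)
Radius = DBH/2 = 58.2/2 = 29.1 cm
BA = pi * 29.1^2 / 10000
   = 2660.3321 cm^2 / 10000
   = 0.266 m^2

0.266


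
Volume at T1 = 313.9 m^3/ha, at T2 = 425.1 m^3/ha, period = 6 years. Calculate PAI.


Formula: PAI = (V_T2 - V_T1) / (T2 - T1)
Volume increment = 425.1 - 313.9 = 111.2 m^3/ha
PAI = 111.2 / 6 = 18.53 m^3/ha/year

18.53


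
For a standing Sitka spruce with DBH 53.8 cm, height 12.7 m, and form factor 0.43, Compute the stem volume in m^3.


Formula: V = pi * (DBH/200)^2 * H * ff
Radius = DBH/200 = 53.8/200 = 0.269 m
Radius^2 = 0.269^2 = 0.072361 m^2
V = pi * 0.072361 * 12.7 * 0.43
V = 1.241 m^3

1.241


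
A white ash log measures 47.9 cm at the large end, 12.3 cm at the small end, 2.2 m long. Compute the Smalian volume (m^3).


Smalian: V = (A1 + A2)/2 * L,  A = pi*(D/200)^2
A1 = pi*(47.9/200)^2 = 0.180203 m^2
A2 = pi*(12.3/200)^2 = 0.011882 m^2
V = (0.180203+0.011882)/2*2.2 = 0.2113 m^3

0.2113


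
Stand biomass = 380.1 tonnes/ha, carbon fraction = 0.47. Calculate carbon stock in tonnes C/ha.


Formula: Carbon Stock = Biomass * Carbon Fraction
C = 380.1 t/ha * 0.47
C = 178.6 t C/ha

178.6


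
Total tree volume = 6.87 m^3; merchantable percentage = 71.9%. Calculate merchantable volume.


Formula: MV = V_total * (merchantable_pct / 100)
Merchantable fraction = 71.9% / 100 = 0.719
MV = 6.87 m^3 * 0.719 = 4.94 m^3

4.94


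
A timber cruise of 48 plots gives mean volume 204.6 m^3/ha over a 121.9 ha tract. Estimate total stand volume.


Formula: Total Volume = Mean Volume per ha * Total Area
Total Volume = 204.6 m^3/ha * 121.9 ha
Total Volume = 24941 m^3

24941


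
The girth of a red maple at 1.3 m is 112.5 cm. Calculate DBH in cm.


Formula: DBH = C / pi
DBH = 112.5 / pi
pi = 3.14159...
DBH = 35.8 cm

35.8


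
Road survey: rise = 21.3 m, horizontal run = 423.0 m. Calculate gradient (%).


Formula: Gradient = rise / run * 100
Gradient = 21.3 / 423.0 * 100 = 5.0%

5.0


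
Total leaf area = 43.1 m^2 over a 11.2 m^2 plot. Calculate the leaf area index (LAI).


Formula: LAI = total leaf area / ground area  (dimensionless)
LAI = 43.1 m^2 / 11.2 m^2
LAI = 3.85

3.85


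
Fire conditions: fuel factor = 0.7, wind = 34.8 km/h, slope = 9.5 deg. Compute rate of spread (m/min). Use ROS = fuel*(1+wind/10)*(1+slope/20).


Formula: ROS = fuel * (1 + wind/10) * (1 + slope/20)
Wind factor = 1 + 34.8/10 = 4.48
Slope factor = 1 + 9.5/20 = 1.475
ROS = 0.7 * 4.48 * 1.475 = 4.63 m/min

4.63
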